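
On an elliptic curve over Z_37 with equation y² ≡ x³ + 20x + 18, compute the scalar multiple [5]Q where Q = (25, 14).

Double-and-add on 5 = (101)₂. Start with Q = (25, 14) for the leading 1-bit.
double: tangent at (25, 14): λ = (3·25² + 20)/(2·14) ≡ 8/28. 28⁻¹ ≡ 4 (mod 37), so λ ≡ 8·4 ≡ 32.
  x = λ² - 25 - 25 = 1024 - 50 ≡ 12; y = λ·(25 - 12) - 14 ≡ 32. → (12, 32)
double: tangent at (12, 32): λ = (3·12² + 20)/(2·32) ≡ 8/27. 27⁻¹ ≡ 11 (mod 37), so λ ≡ 8·11 ≡ 14.
  x = λ² - 12 - 12 = 196 - 24 ≡ 24; y = λ·(12 - 24) - 32 ≡ 22. → (24, 22)
add Q: (24, 22) + (25, 14). λ = (14 - 22)/(25 - 24) ≡ 29/1 mod 37. 1⁻¹ ≡ 1 (mod 37) since 1·1 = 1 ≡ 1, so λ ≡ 29.
  x = λ² - 24 - 25 = 841 - 49 ≡ 15; y = λ·(24 - 15) - 22 ≡ 17. → (15, 17)

(15, 17)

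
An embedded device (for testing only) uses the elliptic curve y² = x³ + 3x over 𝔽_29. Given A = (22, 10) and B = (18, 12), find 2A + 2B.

First 2A:
Repeated addition: build up to 2A.
2A: tangent at (22, 10): λ = (3·22² + 3)/(2·10) ≡ 5/20. 20⁻¹ ≡ 16 (mod 29) since 20·16 = 320 ≡ 1, so λ ≡ 5·16 ≡ 22.
  x = λ² - 22 - 22 = 484 - 44 ≡ 5; y = λ·(22 - 5) - 10 ≡ 16. → (5, 16)
2A = (5, 16).
Next 2B:
Repeated addition: build up to 2B.
2B: tangent at (18, 12): λ = (3·18² + 3)/(2·12) ≡ 18/24. 24⁻¹ ≡ 23 (mod 29), so λ ≡ 18·23 ≡ 8.
  x = λ² - 18 - 18 = 64 - 36 ≡ 28; y = λ·(18 - 28) - 12 ≡ 24. → (28, 24)
2B = (28, 24).
Finally 2A + 2B:
(5, 16) + (28, 24). λ = (24 - 16)/(28 - 5) ≡ 8/23 mod 29. 23⁻¹ ≡ 24 (mod 29), so λ ≡ 18.
  x = λ² - 5 - 28 = 324 - 33 ≡ 1; y = λ·(5 - 1) - 16 ≡ 27. → (1, 27)

(1, 27)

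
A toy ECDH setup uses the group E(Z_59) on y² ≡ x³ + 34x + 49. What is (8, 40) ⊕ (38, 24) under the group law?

(34, 25)

(8, 40) + (38, 24). λ = (24 - 40)/(38 - 8) ≡ 43/30 mod 59. 30⁻¹ ≡ 2 (mod 59), so λ ≡ 27.
  x = λ² - 8 - 38 = 729 - 46 ≡ 34; y = λ·(8 - 34) - 40 ≡ 25. → (34, 25)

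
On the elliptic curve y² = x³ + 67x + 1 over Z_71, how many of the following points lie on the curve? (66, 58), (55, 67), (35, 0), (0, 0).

1

(66, 58): 58² ≡ 27, rhs ≡ 38 → off.
(55, 67): 67² ≡ 16, rhs ≡ 16 → on.
(35, 0): 0² ≡ 0, rhs ≡ 65 → off.
(0, 0): 0² ≡ 0, rhs ≡ 1 → off.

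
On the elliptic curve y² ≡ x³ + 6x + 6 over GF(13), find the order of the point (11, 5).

4

2P: tangent at (11, 5): λ = (3·11² + 6)/(2·5) ≡ 5/10. 10⁻¹ ≡ 4 (mod 13), so λ ≡ 5·4 ≡ 7.
  x = λ² - 11 - 11 = 49 - 22 ≡ 1; y = λ·(11 - 1) - 5 ≡ 0. → (1, 0)
3P: (1, 0) + (11, 5). λ = (5 - 0)/(11 - 1) ≡ 5/10 mod 13. 10⁻¹ ≡ 4 (mod 13), so λ ≡ 7.
  x = λ² - 1 - 11 = 49 - 12 ≡ 11; y = λ·(1 - 11) - 0 ≡ 8. → (11, 8)
4P: (11, 8) + (11, 5): same x and y₁ ≡ -y₂, so the sum is 𝒪.
4P = 𝒪, so the order is 4.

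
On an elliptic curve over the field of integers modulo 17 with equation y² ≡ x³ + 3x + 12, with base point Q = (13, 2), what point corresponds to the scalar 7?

(1, 13)

Repeated addition: build up to 7Q.
2Q: tangent at (13, 2): λ = (3·13² + 3)/(2·2) ≡ 0/4. 4⁻¹ ≡ 13 (mod 17), so λ ≡ 0·13 ≡ 0.
  x = λ² - 13 - 13 = 0 - 26 ≡ 8; y = λ·(13 - 8) - 2 ≡ 15. → (8, 15)
3Q: (8, 15) + (13, 2). λ = (2 - 15)/(13 - 8) ≡ 4/5 mod 17. 5⁻¹ ≡ 7 (mod 17), so λ ≡ 11.
  x = λ² - 8 - 13 = 121 - 21 ≡ 15; y = λ·(8 - 15) - 15 ≡ 10. → (15, 10)
4Q: (15, 10) + (13, 2). λ = (2 - 10)/(13 - 15) ≡ 9/15 mod 17. 15⁻¹ ≡ 8 (mod 17), so λ ≡ 4.
  x = λ² - 15 - 13 = 16 - 28 ≡ 5; y = λ·(15 - 5) - 10 ≡ 13. → (5, 13)
5Q: (5, 13) + (13, 2). λ = (2 - 13)/(13 - 5) ≡ 6/8 mod 17. 8⁻¹ ≡ 15 (mod 17), so λ ≡ 5.
  x = λ² - 5 - 13 = 25 - 18 ≡ 7; y = λ·(5 - 7) - 13 ≡ 11. → (7, 11)
6Q: (7, 11) + (13, 2). λ = (2 - 11)/(13 - 7) ≡ 8/6 mod 17. 6⁻¹ ≡ 3 (mod 17), so λ ≡ 7.
  x = λ² - 7 - 13 = 49 - 20 ≡ 12; y = λ·(7 - 12) - 11 ≡ 5. → (12, 5)
7Q: (12, 5) + (13, 2). λ = (2 - 5)/(13 - 12) ≡ 14/1 mod 17. 1⁻¹ ≡ 1 (mod 17), so λ ≡ 14.
  x = λ² - 12 - 13 = 196 - 25 ≡ 1; y = λ·(12 - 1) - 5 ≡ 13. → (1, 13)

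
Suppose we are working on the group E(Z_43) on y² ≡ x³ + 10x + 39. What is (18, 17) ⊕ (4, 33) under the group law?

(3, 15)

(18, 17) + (4, 33). λ = (33 - 17)/(4 - 18) ≡ 16/29 mod 43. 29⁻¹ ≡ 3 (mod 43), so λ ≡ 5.
  x = λ² - 18 - 4 = 25 - 22 ≡ 3; y = λ·(18 - 3) - 17 ≡ 15. → (3, 15)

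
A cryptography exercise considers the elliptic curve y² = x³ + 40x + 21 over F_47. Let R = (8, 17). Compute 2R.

tangent at (8, 17): λ = (3·8² + 40)/(2·17) ≡ 44/34. 34⁻¹ ≡ 18 (mod 47), so λ ≡ 44·18 ≡ 40.
  x = λ² - 8 - 8 = 1600 - 16 ≡ 33; y = λ·(8 - 33) - 17 ≡ 17. → (33, 17)

(33, 17)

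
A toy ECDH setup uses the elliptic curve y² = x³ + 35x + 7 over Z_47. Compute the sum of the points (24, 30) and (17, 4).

(24, 30) + (17, 4). λ = (4 - 30)/(17 - 24) ≡ 21/40 mod 47. 40⁻¹ ≡ 20 (mod 47) since 40·20 = 800 ≡ 1, so λ ≡ 44.
  x = λ² - 24 - 17 = 1936 - 41 ≡ 15; y = λ·(24 - 15) - 30 ≡ 37. → (15, 37)

(15, 37)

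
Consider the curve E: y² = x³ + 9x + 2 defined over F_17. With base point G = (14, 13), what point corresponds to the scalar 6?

Double-and-add on 6 = (110)₂. Start with G = (14, 13) for the leading 1-bit.
double: tangent at (14, 13): λ = (3·14² + 9)/(2·13) ≡ 2/9. 9⁻¹ ≡ 2 (mod 17), so λ ≡ 2·2 ≡ 4.
  x = λ² - 14 - 14 = 16 - 28 ≡ 5; y = λ·(14 - 5) - 13 ≡ 6. → (5, 6)
add G: (5, 6) + (14, 13). λ = (13 - 6)/(14 - 5) ≡ 7/9 mod 17. 9⁻¹ ≡ 2 (mod 17) since 9·2 = 18 ≡ 1, so λ ≡ 14.
  x = λ² - 5 - 14 = 196 - 19 ≡ 7; y = λ·(5 - 7) - 6 ≡ 0. → (7, 0)
double: (7, 0) + (7, 0): same x and y₁ ≡ -y₂, so the sum is 𝒪.

O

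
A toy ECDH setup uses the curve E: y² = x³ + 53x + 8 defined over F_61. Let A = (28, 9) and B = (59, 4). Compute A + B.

(28, 9) + (59, 4). λ = (4 - 9)/(59 - 28) ≡ 56/31 mod 61. 31⁻¹ ≡ 2 (mod 61), so λ ≡ 51.
  x = λ² - 28 - 59 = 2601 - 87 ≡ 13; y = λ·(28 - 13) - 9 ≡ 24. → (13, 24)

(13, 24)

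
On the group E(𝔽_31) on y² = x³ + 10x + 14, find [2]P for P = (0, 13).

tangent at (0, 13): λ = (3·0² + 10)/(2·13) ≡ 10/26. 26⁻¹ ≡ 6 (mod 31), so λ ≡ 10·6 ≡ 29.
  x = λ² - 0 - 0 = 841 - 0 ≡ 4; y = λ·(0 - 4) - 13 ≡ 26. → (4, 26)

(4, 26)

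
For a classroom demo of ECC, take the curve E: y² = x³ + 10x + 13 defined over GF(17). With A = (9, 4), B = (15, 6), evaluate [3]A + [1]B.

(11, 3)

First 3A:
Repeated addition: build up to 3A.
2A: tangent at (9, 4): λ = (3·9² + 10)/(2·4) ≡ 15/8. 8⁻¹ ≡ 15 (mod 17) since 8·15 = 120 ≡ 1, so λ ≡ 15·15 ≡ 4.
  x = λ² - 9 - 9 = 16 - 18 ≡ 15; y = λ·(9 - 15) - 4 ≡ 6. → (15, 6)
3A: (15, 6) + (9, 4). λ = (4 - 6)/(9 - 15) ≡ 15/11 mod 17. 11⁻¹ ≡ 14 (mod 17) since 11·14 = 154 ≡ 1, so λ ≡ 6.
  x = λ² - 15 - 9 = 36 - 24 ≡ 12; y = λ·(15 - 12) - 6 ≡ 12. → (12, 12)
3A = (12, 12).
Finally 3A + B:
(12, 12) + (15, 6). λ = (6 - 12)/(15 - 12) ≡ 11/3 mod 17. 3⁻¹ ≡ 6 (mod 17) since 3·6 = 18 ≡ 1, so λ ≡ 15.
  x = λ² - 12 - 15 = 225 - 27 ≡ 11; y = λ·(12 - 11) - 12 ≡ 3. → (11, 3)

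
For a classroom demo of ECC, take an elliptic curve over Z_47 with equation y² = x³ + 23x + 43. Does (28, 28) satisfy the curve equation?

y² = 28² ≡ 32; x³ + 23x + 43 = 22639 ≡ 32 (mod 47). 32 = 32.

yes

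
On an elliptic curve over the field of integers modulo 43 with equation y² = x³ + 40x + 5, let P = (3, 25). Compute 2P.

tangent at (3, 25): λ = (3·3² + 40)/(2·25) ≡ 24/7. 7⁻¹ ≡ 37 (mod 43) since 7·37 = 259 ≡ 1, so λ ≡ 24·37 ≡ 28.
  x = λ² - 3 - 3 = 784 - 6 ≡ 4; y = λ·(3 - 4) - 25 ≡ 33. → (4, 33)

(4, 33)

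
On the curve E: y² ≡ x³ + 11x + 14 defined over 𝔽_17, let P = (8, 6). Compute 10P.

(9, 3)

Double-and-add on 10 = (1010)₂. Start with P = (8, 6) for the leading 1-bit.
double: tangent at (8, 6): λ = (3·8² + 11)/(2·6) ≡ 16/12. 12⁻¹ ≡ 10 (mod 17), so λ ≡ 16·10 ≡ 7.
  x = λ² - 8 - 8 = 49 - 16 ≡ 16; y = λ·(8 - 16) - 6 ≡ 6. → (16, 6)
double: tangent at (16, 6): λ = (3·16² + 11)/(2·6) ≡ 14/12. 12⁻¹ ≡ 10 (mod 17), so λ ≡ 14·10 ≡ 4.
  x = λ² - 16 - 16 = 16 - 32 ≡ 1; y = λ·(16 - 1) - 6 ≡ 3. → (1, 3)
add P: (1, 3) + (8, 6). λ = (6 - 3)/(8 - 1) ≡ 3/7 mod 17. 7⁻¹ ≡ 5 (mod 17), so λ ≡ 15.
  x = λ² - 1 - 8 = 225 - 9 ≡ 12; y = λ·(1 - 12) - 3 ≡ 2. → (12, 2)
double: tangent at (12, 2): λ = (3·12² + 11)/(2·2) ≡ 1/4. 4⁻¹ ≡ 13 (mod 17), so λ ≡ 1·13 ≡ 13.
  x = λ² - 12 - 12 = 169 - 24 ≡ 9; y = λ·(12 - 9) - 2 ≡ 3. → (9, 3)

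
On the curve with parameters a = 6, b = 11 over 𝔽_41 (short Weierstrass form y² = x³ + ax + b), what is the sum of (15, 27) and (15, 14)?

O

The two points share x = 15 and their y-coordinates satisfy 27 + 14 ≡ 0 (mod 41), so they are inverses. Their sum is O.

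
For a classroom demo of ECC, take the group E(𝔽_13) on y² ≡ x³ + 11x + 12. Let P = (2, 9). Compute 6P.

(0, 5)

Repeated addition: build up to 6P.
2P: tangent at (2, 9): λ = (3·2² + 11)/(2·9) ≡ 10/5. 5⁻¹ ≡ 8 (mod 13) since 5·8 = 40 ≡ 1, so λ ≡ 10·8 ≡ 2.
  x = λ² - 2 - 2 = 4 - 4 ≡ 0; y = λ·(2 - 0) - 9 ≡ 8. → (0, 8)
3P: (0, 8) + (2, 9). λ = (9 - 8)/(2 - 0) ≡ 1/2 mod 13. 2⁻¹ ≡ 7 (mod 13) since 2·7 = 14 ≡ 1, so λ ≡ 7.
  x = λ² - 0 - 2 = 49 - 2 ≡ 8; y = λ·(0 - 8) - 8 ≡ 1. → (8, 1)
4P: (8, 1) + (2, 9). λ = (9 - 1)/(2 - 8) ≡ 8/7 mod 13. 7⁻¹ ≡ 2 (mod 13), so λ ≡ 3.
  x = λ² - 8 - 2 = 9 - 10 ≡ 12; y = λ·(8 - 12) - 1 ≡ 0. → (12, 0)
5P: (12, 0) + (2, 9). λ = (9 - 0)/(2 - 12) ≡ 9/3 mod 13. 3⁻¹ ≡ 9 (mod 13), so λ ≡ 3.
  x = λ² - 12 - 2 = 9 - 14 ≡ 8; y = λ·(12 - 8) - 0 ≡ 12. → (8, 12)
6P: (8, 12) + (2, 9). λ = (9 - 12)/(2 - 8) ≡ 10/7 mod 13. 7⁻¹ ≡ 2 (mod 13) since 7·2 = 14 ≡ 1, so λ ≡ 7.
  x = λ² - 8 - 2 = 49 - 10 ≡ 0; y = λ·(8 - 0) - 12 ≡ 5. → (0, 5)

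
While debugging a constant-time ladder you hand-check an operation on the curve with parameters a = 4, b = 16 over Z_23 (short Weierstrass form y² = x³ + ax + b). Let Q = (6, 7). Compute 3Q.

O

Repeated addition: build up to 3Q.
2Q: tangent at (6, 7): λ = (3·6² + 4)/(2·7) ≡ 20/14. 14⁻¹ ≡ 5 (mod 23) since 14·5 = 70 ≡ 1, so λ ≡ 20·5 ≡ 8.
  x = λ² - 6 - 6 = 64 - 12 ≡ 6; y = λ·(6 - 6) - 7 ≡ 16. → (6, 16)
3Q: (6, 16) + (6, 7): same x and y₁ ≡ -y₂, so the sum is ∞.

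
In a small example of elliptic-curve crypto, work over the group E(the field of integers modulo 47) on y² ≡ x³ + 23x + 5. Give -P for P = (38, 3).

(38, 44)

-(38, 3) = (38, -3 mod 47) = (38, 44).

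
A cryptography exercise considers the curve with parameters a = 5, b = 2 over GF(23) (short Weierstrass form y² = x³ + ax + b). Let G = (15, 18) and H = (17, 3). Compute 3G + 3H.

(17, 3)

First 3G:
Repeated addition: build up to 3G.
2G: tangent at (15, 18): λ = (3·15² + 5)/(2·18) ≡ 13/13. 13⁻¹ ≡ 16 (mod 23) since 13·16 = 208 ≡ 1, so λ ≡ 13·16 ≡ 1.
  x = λ² - 15 - 15 = 1 - 30 ≡ 17; y = λ·(15 - 17) - 18 ≡ 3. → (17, 3)
3G: (17, 3) + (15, 18). λ = (18 - 3)/(15 - 17) ≡ 15/21 mod 23. 21⁻¹ ≡ 11 (mod 23) since 21·11 = 231 ≡ 1, so λ ≡ 4.
  x = λ² - 17 - 15 = 16 - 32 ≡ 7; y = λ·(17 - 7) - 3 ≡ 14. → (7, 14)
3G = (7, 14).
Next 3H:
Repeated addition: build up to 3H.
2H: tangent at (17, 3): λ = (3·17² + 5)/(2·3) ≡ 21/6. 6⁻¹ ≡ 4 (mod 23) since 6·4 = 24 ≡ 1, so λ ≡ 21·4 ≡ 15.
  x = λ² - 17 - 17 = 225 - 34 ≡ 7; y = λ·(17 - 7) - 3 ≡ 9. → (7, 9)
3H: (7, 9) + (17, 3). λ = (3 - 9)/(17 - 7) ≡ 17/10 mod 23. 10⁻¹ ≡ 7 (mod 23), so λ ≡ 4.
  x = λ² - 7 - 17 = 16 - 24 ≡ 15; y = λ·(7 - 15) - 9 ≡ 5. → (15, 5)
3H = (15, 5).
Finally 3G + 3H:
(7, 14) + (15, 5). λ = (5 - 14)/(15 - 7) ≡ 14/8 mod 23. 8⁻¹ ≡ 3 (mod 23) since 8·3 = 24 ≡ 1, so λ ≡ 19.
  x = λ² - 7 - 15 = 361 - 22 ≡ 17; y = λ·(7 - 17) - 14 ≡ 3. → (17, 3)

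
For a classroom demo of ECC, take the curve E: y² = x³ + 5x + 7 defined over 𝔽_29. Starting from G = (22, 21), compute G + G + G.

(21, 21)

Repeated addition: build up to 3G.
2G: tangent at (22, 21): λ = (3·22² + 5)/(2·21) ≡ 7/13. 13⁻¹ ≡ 9 (mod 29), so λ ≡ 7·9 ≡ 5.
  x = λ² - 22 - 22 = 25 - 44 ≡ 10; y = λ·(22 - 10) - 21 ≡ 10. → (10, 10)
3G: (10, 10) + (22, 21). λ = (21 - 10)/(22 - 10) ≡ 11/12 mod 29. 12⁻¹ ≡ 17 (mod 29), so λ ≡ 13.
  x = λ² - 10 - 22 = 169 - 32 ≡ 21; y = λ·(10 - 21) - 10 ≡ 21. → (21, 21)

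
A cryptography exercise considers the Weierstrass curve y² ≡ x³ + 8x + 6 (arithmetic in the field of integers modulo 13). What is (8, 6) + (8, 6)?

tangent at (8, 6): λ = (3·8² + 8)/(2·6) ≡ 5/12. 12⁻¹ ≡ 12 (mod 13) since 12·12 = 144 ≡ 1, so λ ≡ 5·12 ≡ 8.
  x = λ² - 8 - 8 = 64 - 16 ≡ 9; y = λ·(8 - 9) - 6 ≡ 12. → (9, 12)

(9, 12)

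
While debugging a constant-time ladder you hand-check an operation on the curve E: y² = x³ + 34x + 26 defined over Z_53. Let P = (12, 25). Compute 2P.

(13, 42)

tangent at (12, 25): λ = (3·12² + 34)/(2·25) ≡ 42/50. 50⁻¹ ≡ 35 (mod 53) since 50·35 = 1750 ≡ 1, so λ ≡ 42·35 ≡ 39.
  x = λ² - 12 - 12 = 1521 - 24 ≡ 13; y = λ·(12 - 13) - 25 ≡ 42. → (13, 42)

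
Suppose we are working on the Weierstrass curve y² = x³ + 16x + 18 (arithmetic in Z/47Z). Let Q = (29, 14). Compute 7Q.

Double-and-add on 7 = (111)₂. Start with Q = (29, 14) for the leading 1-bit.
double: tangent at (29, 14): λ = (3·29² + 16)/(2·14) ≡ 1/28. 28⁻¹ ≡ 42 (mod 47) since 28·42 = 1176 ≡ 1, so λ ≡ 1·42 ≡ 42.
  x = λ² - 29 - 29 = 1764 - 58 ≡ 14; y = λ·(29 - 14) - 14 ≡ 5. → (14, 5)
add Q: (14, 5) + (29, 14). λ = (14 - 5)/(29 - 14) ≡ 9/15 mod 47. 15⁻¹ ≡ 22 (mod 47), so λ ≡ 10.
  x = λ² - 14 - 29 = 100 - 43 ≡ 10; y = λ·(14 - 10) - 5 ≡ 35. → (10, 35)
double: tangent at (10, 35): λ = (3·10² + 16)/(2·35) ≡ 34/23. 23⁻¹ ≡ 45 (mod 47), so λ ≡ 34·45 ≡ 26.
  x = λ² - 10 - 10 = 676 - 20 ≡ 45; y = λ·(10 - 45) - 35 ≡ 42. → (45, 42)
add Q: (45, 42) + (29, 14). λ = (14 - 42)/(29 - 45) ≡ 19/31 mod 47. 31⁻¹ ≡ 44 (mod 47), so λ ≡ 37.
  x = λ² - 45 - 29 = 1369 - 74 ≡ 26; y = λ·(45 - 26) - 42 ≡ 3. → (26, 3)

(26, 3)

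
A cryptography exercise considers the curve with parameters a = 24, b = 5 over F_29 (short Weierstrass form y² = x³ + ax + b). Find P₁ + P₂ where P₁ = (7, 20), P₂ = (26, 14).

(1, 1)

(7, 20) + (26, 14). λ = (14 - 20)/(26 - 7) ≡ 23/19 mod 29. 19⁻¹ ≡ 26 (mod 29), so λ ≡ 18.
  x = λ² - 7 - 26 = 324 - 33 ≡ 1; y = λ·(7 - 1) - 20 ≡ 1. → (1, 1)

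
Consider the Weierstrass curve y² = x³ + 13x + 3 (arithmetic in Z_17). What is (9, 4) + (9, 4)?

tangent at (9, 4): λ = (3·9² + 13)/(2·4) ≡ 1/8. 8⁻¹ ≡ 15 (mod 17), so λ ≡ 1·15 ≡ 15.
  x = λ² - 9 - 9 = 225 - 18 ≡ 3; y = λ·(9 - 3) - 4 ≡ 1. → (3, 1)

(3, 1)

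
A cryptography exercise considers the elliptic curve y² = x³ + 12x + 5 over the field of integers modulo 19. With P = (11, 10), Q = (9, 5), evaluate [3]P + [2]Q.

(11, 9)

First 3P:
Repeated addition: build up to 3P.
2P: tangent at (11, 10): λ = (3·11² + 12)/(2·10) ≡ 14/1. 1⁻¹ ≡ 1 (mod 19) since 1·1 = 1 ≡ 1, so λ ≡ 14·1 ≡ 14.
  x = λ² - 11 - 11 = 196 - 22 ≡ 3; y = λ·(11 - 3) - 10 ≡ 7. → (3, 7)
3P: (3, 7) + (11, 10). λ = (10 - 7)/(11 - 3) ≡ 3/8 mod 19. 8⁻¹ ≡ 12 (mod 19), so λ ≡ 17.
  x = λ² - 3 - 11 = 289 - 14 ≡ 9; y = λ·(3 - 9) - 7 ≡ 5. → (9, 5)
3P = (9, 5).
Next 2Q:
Repeated addition: build up to 2Q.
2Q: tangent at (9, 5): λ = (3·9² + 12)/(2·5) ≡ 8/10. 10⁻¹ ≡ 2 (mod 19), so λ ≡ 8·2 ≡ 16.
  x = λ² - 9 - 9 = 256 - 18 ≡ 10; y = λ·(9 - 10) - 5 ≡ 17. → (10, 17)
2Q = (10, 17).
Finally 3P + 2Q:
(9, 5) + (10, 17). λ = (17 - 5)/(10 - 9) ≡ 12/1 mod 19. 1⁻¹ ≡ 1 (mod 19), so λ ≡ 12.
  x = λ² - 9 - 10 = 144 - 19 ≡ 11; y = λ·(9 - 11) - 5 ≡ 9. → (11, 9)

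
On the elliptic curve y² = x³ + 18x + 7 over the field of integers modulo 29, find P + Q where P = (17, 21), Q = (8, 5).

(17, 21) + (8, 5). λ = (5 - 21)/(8 - 17) ≡ 13/20 mod 29. 20⁻¹ ≡ 16 (mod 29) since 20·16 = 320 ≡ 1, so λ ≡ 5.
  x = λ² - 17 - 8 = 25 - 25 ≡ 0; y = λ·(17 - 0) - 21 ≡ 6. → (0, 6)

(0, 6)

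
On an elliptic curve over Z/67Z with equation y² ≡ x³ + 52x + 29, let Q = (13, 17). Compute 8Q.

(13, 50)

Double-and-add on 8 = (1000)₂. Start with Q = (13, 17) for the leading 1-bit.
double: tangent at (13, 17): λ = (3·13² + 52)/(2·17) ≡ 23/34. 34⁻¹ ≡ 2 (mod 67) since 34·2 = 68 ≡ 1, so λ ≡ 23·2 ≡ 46.
  x = λ² - 13 - 13 = 2116 - 26 ≡ 13; y = λ·(13 - 13) - 17 ≡ 50. → (13, 50)
double: tangent at (13, 50): λ = (3·13² + 52)/(2·50) ≡ 23/33. 33⁻¹ ≡ 65 (mod 67) since 33·65 = 2145 ≡ 1, so λ ≡ 23·65 ≡ 21.
  x = λ² - 13 - 13 = 441 - 26 ≡ 13; y = λ·(13 - 13) - 50 ≡ 17. → (13, 17)
double: tangent at (13, 17): λ = (3·13² + 52)/(2·17) ≡ 23/34. 34⁻¹ ≡ 2 (mod 67), so λ ≡ 23·2 ≡ 46.
  x = λ² - 13 - 13 = 2116 - 26 ≡ 13; y = λ·(13 - 13) - 17 ≡ 50. → (13, 50)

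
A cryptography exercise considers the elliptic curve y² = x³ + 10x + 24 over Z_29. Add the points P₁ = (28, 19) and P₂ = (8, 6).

(18, 2)

(28, 19) + (8, 6). λ = (6 - 19)/(8 - 28) ≡ 16/9 mod 29. 9⁻¹ ≡ 13 (mod 29), so λ ≡ 5.
  x = λ² - 28 - 8 = 25 - 36 ≡ 18; y = λ·(28 - 18) - 19 ≡ 2. → (18, 2)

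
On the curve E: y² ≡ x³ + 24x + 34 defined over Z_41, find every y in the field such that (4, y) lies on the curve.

none

x³ + 24x + 34 = 194 ≡ 30 (mod 41).
30 is a non-residue mod 41; no y exists.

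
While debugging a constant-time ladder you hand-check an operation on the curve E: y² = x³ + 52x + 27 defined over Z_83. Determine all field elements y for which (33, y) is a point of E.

x³ + 52x + 27 = 37680 ≡ 81 (mod 83).
Square roots of 81 mod 83: 9 and 74 (since 9² = 81 ≡ 81).

9, 74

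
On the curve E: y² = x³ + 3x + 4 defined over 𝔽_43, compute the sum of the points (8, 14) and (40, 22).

(8, 14) + (40, 22). λ = (22 - 14)/(40 - 8) ≡ 8/32 mod 43. 32⁻¹ ≡ 39 (mod 43) since 32·39 = 1248 ≡ 1, so λ ≡ 11.
  x = λ² - 8 - 40 = 121 - 48 ≡ 30; y = λ·(8 - 30) - 14 ≡ 2. → (30, 2)

(30, 2)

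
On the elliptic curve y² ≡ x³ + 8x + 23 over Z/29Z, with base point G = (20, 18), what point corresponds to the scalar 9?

Repeated addition: build up to 9G.
2G: tangent at (20, 18): λ = (3·20² + 8)/(2·18) ≡ 19/7. 7⁻¹ ≡ 25 (mod 29), so λ ≡ 19·25 ≡ 11.
  x = λ² - 20 - 20 = 121 - 40 ≡ 23; y = λ·(20 - 23) - 18 ≡ 7. → (23, 7)
3G: (23, 7) + (20, 18). λ = (18 - 7)/(20 - 23) ≡ 11/26 mod 29. 26⁻¹ ≡ 19 (mod 29), so λ ≡ 6.
  x = λ² - 23 - 20 = 36 - 43 ≡ 22; y = λ·(23 - 22) - 7 ≡ 28. → (22, 28)
4G: (22, 28) + (20, 18). λ = (18 - 28)/(20 - 22) ≡ 19/27 mod 29. 27⁻¹ ≡ 14 (mod 29) since 27·14 = 378 ≡ 1, so λ ≡ 5.
  x = λ² - 22 - 20 = 25 - 42 ≡ 12; y = λ·(22 - 12) - 28 ≡ 22. → (12, 22)
5G: (12, 22) + (20, 18). λ = (18 - 22)/(20 - 12) ≡ 25/8 mod 29. 8⁻¹ ≡ 11 (mod 29) since 8·11 = 88 ≡ 1, so λ ≡ 14.
  x = λ² - 12 - 20 = 196 - 32 ≡ 19; y = λ·(12 - 19) - 22 ≡ 25. → (19, 25)
6G: (19, 25) + (20, 18). λ = (18 - 25)/(20 - 19) ≡ 22/1 mod 29. 1⁻¹ ≡ 1 (mod 29), so λ ≡ 22.
  x = λ² - 19 - 20 = 484 - 39 ≡ 10; y = λ·(19 - 10) - 25 ≡ 28. → (10, 28)
7G: (10, 28) + (20, 18). λ = (18 - 28)/(20 - 10) ≡ 19/10 mod 29. 10⁻¹ ≡ 3 (mod 29), so λ ≡ 28.
  x = λ² - 10 - 20 = 784 - 30 ≡ 0; y = λ·(10 - 0) - 28 ≡ 20. → (0, 20)
8G: (0, 20) + (20, 18). λ = (18 - 20)/(20 - 0) ≡ 27/20 mod 29. 20⁻¹ ≡ 16 (mod 29), so λ ≡ 26.
  x = λ² - 0 - 20 = 676 - 20 ≡ 18; y = λ·(0 - 18) - 20 ≡ 5. → (18, 5)
9G: (18, 5) + (20, 18). λ = (18 - 5)/(20 - 18) ≡ 13/2 mod 29. 2⁻¹ ≡ 15 (mod 29), so λ ≡ 21.
  x = λ² - 18 - 20 = 441 - 38 ≡ 26; y = λ·(18 - 26) - 5 ≡ 1. → (26, 1)

(26, 1)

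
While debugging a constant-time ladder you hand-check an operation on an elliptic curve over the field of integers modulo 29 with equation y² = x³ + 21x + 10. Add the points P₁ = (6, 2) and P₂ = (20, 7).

(16, 11)

(6, 2) + (20, 7). λ = (7 - 2)/(20 - 6) ≡ 5/14 mod 29. 14⁻¹ ≡ 27 (mod 29), so λ ≡ 19.
  x = λ² - 6 - 20 = 361 - 26 ≡ 16; y = λ·(6 - 16) - 2 ≡ 11. → (16, 11)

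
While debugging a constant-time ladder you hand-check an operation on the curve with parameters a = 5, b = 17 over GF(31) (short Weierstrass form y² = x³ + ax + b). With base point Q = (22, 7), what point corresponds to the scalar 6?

Double-and-add on 6 = (110)₂. Start with Q = (22, 7) for the leading 1-bit.
double: tangent at (22, 7): λ = (3·22² + 5)/(2·7) ≡ 0/14. 14⁻¹ ≡ 20 (mod 31), so λ ≡ 0·20 ≡ 0.
  x = λ² - 22 - 22 = 0 - 44 ≡ 18; y = λ·(22 - 18) - 7 ≡ 24. → (18, 24)
add Q: (18, 24) + (22, 7). λ = (7 - 24)/(22 - 18) ≡ 14/4 mod 31. 4⁻¹ ≡ 8 (mod 31), so λ ≡ 19.
  x = λ² - 18 - 22 = 361 - 40 ≡ 11; y = λ·(18 - 11) - 24 ≡ 16. → (11, 16)
double: tangent at (11, 16): λ = (3·11² + 5)/(2·16) ≡ 27/1. 1⁻¹ ≡ 1 (mod 31) since 1·1 = 1 ≡ 1, so λ ≡ 27·1 ≡ 27.
  x = λ² - 11 - 11 = 729 - 22 ≡ 25; y = λ·(11 - 25) - 16 ≡ 9. → (25, 9)

(25, 9)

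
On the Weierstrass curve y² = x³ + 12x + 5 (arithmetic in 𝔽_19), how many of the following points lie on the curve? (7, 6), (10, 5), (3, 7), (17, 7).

(7, 6): 6² ≡ 17, rhs ≡ 14 → off.
(10, 5): 5² ≡ 6, rhs ≡ 4 → off.
(3, 7): 7² ≡ 11, rhs ≡ 11 → on.
(17, 7): 7² ≡ 11, rhs ≡ 11 → on.

2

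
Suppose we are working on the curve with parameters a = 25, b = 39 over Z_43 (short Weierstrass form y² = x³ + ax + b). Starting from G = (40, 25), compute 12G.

Double-and-add on 12 = (1100)₂. Start with G = (40, 25) for the leading 1-bit.
double: tangent at (40, 25): λ = (3·40² + 25)/(2·25) ≡ 9/7. 7⁻¹ ≡ 37 (mod 43) since 7·37 = 259 ≡ 1, so λ ≡ 9·37 ≡ 32.
  x = λ² - 40 - 40 = 1024 - 80 ≡ 41; y = λ·(40 - 41) - 25 ≡ 29. → (41, 29)
add G: (41, 29) + (40, 25). λ = (25 - 29)/(40 - 41) ≡ 39/42 mod 43. 42⁻¹ ≡ 42 (mod 43), so λ ≡ 4.
  x = λ² - 41 - 40 = 16 - 81 ≡ 21; y = λ·(41 - 21) - 29 ≡ 8. → (21, 8)
double: tangent at (21, 8): λ = (3·21² + 25)/(2·8) ≡ 15/16. 16⁻¹ ≡ 35 (mod 43) since 16·35 = 560 ≡ 1, so λ ≡ 15·35 ≡ 9.
  x = λ² - 21 - 21 = 81 - 42 ≡ 39; y = λ·(21 - 39) - 8 ≡ 2. → (39, 2)
double: tangent at (39, 2): λ = (3·39² + 25)/(2·2) ≡ 30/4. 4⁻¹ ≡ 11 (mod 43), so λ ≡ 30·11 ≡ 29.
  x = λ² - 39 - 39 = 841 - 78 ≡ 32; y = λ·(39 - 32) - 2 ≡ 29. → (32, 29)

(32, 29)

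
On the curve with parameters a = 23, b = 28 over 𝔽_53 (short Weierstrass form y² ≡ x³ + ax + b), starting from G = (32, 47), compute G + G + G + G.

Repeated addition: build up to 4G.
2G: tangent at (32, 47): λ = (3·32² + 23)/(2·47) ≡ 21/41. 41⁻¹ ≡ 22 (mod 53), so λ ≡ 21·22 ≡ 38.
  x = λ² - 32 - 32 = 1444 - 64 ≡ 2; y = λ·(32 - 2) - 47 ≡ 33. → (2, 33)
3G: (2, 33) + (32, 47). λ = (47 - 33)/(32 - 2) ≡ 14/30 mod 53. 30⁻¹ ≡ 23 (mod 53), so λ ≡ 4.
  x = λ² - 2 - 32 = 16 - 34 ≡ 35; y = λ·(2 - 35) - 33 ≡ 47. → (35, 47)
4G: (35, 47) + (32, 47). λ = (47 - 47)/(32 - 35) ≡ 0/50 mod 53. 50⁻¹ ≡ 35 (mod 53), so λ ≡ 0.
  x = λ² - 35 - 32 = 0 - 67 ≡ 39; y = λ·(35 - 39) - 47 ≡ 6. → (39, 6)

(39, 6)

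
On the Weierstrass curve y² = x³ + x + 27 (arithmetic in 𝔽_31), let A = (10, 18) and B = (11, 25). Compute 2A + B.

(12, 0)

First 2A:
Repeated addition: build up to 2A.
2A: tangent at (10, 18): λ = (3·10² + 1)/(2·18) ≡ 22/5. 5⁻¹ ≡ 25 (mod 31), so λ ≡ 22·25 ≡ 23.
  x = λ² - 10 - 10 = 529 - 20 ≡ 13; y = λ·(10 - 13) - 18 ≡ 6. → (13, 6)
2A = (13, 6).
Finally 2A + B:
(13, 6) + (11, 25). λ = (25 - 6)/(11 - 13) ≡ 19/29 mod 31. 29⁻¹ ≡ 15 (mod 31), so λ ≡ 6.
  x = λ² - 13 - 11 = 36 - 24 ≡ 12; y = λ·(13 - 12) - 6 ≡ 0. → (12, 0)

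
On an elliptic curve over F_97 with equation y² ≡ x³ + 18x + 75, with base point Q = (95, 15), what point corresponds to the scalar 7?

(44, 20)

Repeated addition: build up to 7Q.
2Q: tangent at (95, 15): λ = (3·95² + 18)/(2·15) ≡ 30/30. 30⁻¹ ≡ 55 (mod 97) since 30·55 = 1650 ≡ 1, so λ ≡ 30·55 ≡ 1.
  x = λ² - 95 - 95 = 1 - 190 ≡ 5; y = λ·(95 - 5) - 15 ≡ 75. → (5, 75)
3Q: (5, 75) + (95, 15). λ = (15 - 75)/(95 - 5) ≡ 37/90 mod 97. 90⁻¹ ≡ 83 (mod 97) since 90·83 = 7470 ≡ 1, so λ ≡ 64.
  x = λ² - 5 - 95 = 4096 - 100 ≡ 19; y = λ·(5 - 19) - 75 ≡ 96. → (19, 96)
4Q: (19, 96) + (95, 15). λ = (15 - 96)/(95 - 19) ≡ 16/76 mod 97. 76⁻¹ ≡ 60 (mod 97), so λ ≡ 87.
  x = λ² - 19 - 95 = 7569 - 114 ≡ 83; y = λ·(19 - 83) - 96 ≡ 59. → (83, 59)
5Q: (83, 59) + (95, 15). λ = (15 - 59)/(95 - 83) ≡ 53/12 mod 97. 12⁻¹ ≡ 89 (mod 97), so λ ≡ 61.
  x = λ² - 83 - 95 = 3721 - 178 ≡ 51; y = λ·(83 - 51) - 59 ≡ 50. → (51, 50)
6Q: (51, 50) + (95, 15). λ = (15 - 50)/(95 - 51) ≡ 62/44 mod 97. 44⁻¹ ≡ 86 (mod 97) since 44·86 = 3784 ≡ 1, so λ ≡ 94.
  x = λ² - 51 - 95 = 8836 - 146 ≡ 57; y = λ·(51 - 57) - 50 ≡ 65. → (57, 65)
7Q: (57, 65) + (95, 15). λ = (15 - 65)/(95 - 57) ≡ 47/38 mod 97. 38⁻¹ ≡ 23 (mod 97) since 38·23 = 874 ≡ 1, so λ ≡ 14.
  x = λ² - 57 - 95 = 196 - 152 ≡ 44; y = λ·(57 - 44) - 65 ≡ 20. → (44, 20)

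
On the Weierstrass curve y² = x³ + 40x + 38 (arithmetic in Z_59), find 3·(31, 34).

Write Q = (31, 34).
Repeated addition: build up to 3Q.
2Q: tangent at (31, 34): λ = (3·31² + 40)/(2·34) ≡ 32/9. 9⁻¹ ≡ 46 (mod 59), so λ ≡ 32·46 ≡ 56.
  x = λ² - 31 - 31 = 3136 - 62 ≡ 6; y = λ·(31 - 6) - 34 ≡ 9. → (6, 9)
3Q: (6, 9) + (31, 34). λ = (34 - 9)/(31 - 6) ≡ 25/25 mod 59. 25⁻¹ ≡ 26 (mod 59), so λ ≡ 1.
  x = λ² - 6 - 31 = 1 - 37 ≡ 23; y = λ·(6 - 23) - 9 ≡ 33. → (23, 33)

(23, 33)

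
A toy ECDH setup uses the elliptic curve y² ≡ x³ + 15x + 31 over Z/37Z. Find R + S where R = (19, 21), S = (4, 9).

(19, 21) + (4, 9). λ = (9 - 21)/(4 - 19) ≡ 25/22 mod 37. 22⁻¹ ≡ 32 (mod 37), so λ ≡ 23.
  x = λ² - 19 - 4 = 529 - 23 ≡ 25; y = λ·(19 - 25) - 21 ≡ 26. → (25, 26)

(25, 26)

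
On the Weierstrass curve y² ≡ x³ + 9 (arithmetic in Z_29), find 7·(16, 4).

(27, 28)

Write Q = (16, 4).
Double-and-add on 7 = (111)₂. Start with Q = (16, 4) for the leading 1-bit.
double: tangent at (16, 4): λ = (3·16² + 0)/(2·4) ≡ 14/8. 8⁻¹ ≡ 11 (mod 29), so λ ≡ 14·11 ≡ 9.
  x = λ² - 16 - 16 = 81 - 32 ≡ 20; y = λ·(16 - 20) - 4 ≡ 18. → (20, 18)
add Q: (20, 18) + (16, 4). λ = (4 - 18)/(16 - 20) ≡ 15/25 mod 29. 25⁻¹ ≡ 7 (mod 29), so λ ≡ 18.
  x = λ² - 20 - 16 = 324 - 36 ≡ 27; y = λ·(20 - 27) - 18 ≡ 1. → (27, 1)
double: tangent at (27, 1): λ = (3·27² + 0)/(2·1) ≡ 12/2. 2⁻¹ ≡ 15 (mod 29), so λ ≡ 12·15 ≡ 6.
  x = λ² - 27 - 27 = 36 - 54 ≡ 11; y = λ·(27 - 11) - 1 ≡ 8. → (11, 8)
add Q: (11, 8) + (16, 4). λ = (4 - 8)/(16 - 11) ≡ 25/5 mod 29. 5⁻¹ ≡ 6 (mod 29), so λ ≡ 5.
  x = λ² - 11 - 16 = 25 - 27 ≡ 27; y = λ·(11 - 27) - 8 ≡ 28. → (27, 28)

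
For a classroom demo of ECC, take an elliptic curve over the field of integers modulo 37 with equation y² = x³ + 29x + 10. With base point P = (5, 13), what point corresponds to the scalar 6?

Repeated addition: build up to 6P.
2P: tangent at (5, 13): λ = (3·5² + 29)/(2·13) ≡ 30/26. 26⁻¹ ≡ 10 (mod 37), so λ ≡ 30·10 ≡ 4.
  x = λ² - 5 - 5 = 16 - 10 ≡ 6; y = λ·(5 - 6) - 13 ≡ 20. → (6, 20)
3P: (6, 20) + (5, 13). λ = (13 - 20)/(5 - 6) ≡ 30/36 mod 37. 36⁻¹ ≡ 36 (mod 37), so λ ≡ 7.
  x = λ² - 6 - 5 = 49 - 11 ≡ 1; y = λ·(6 - 1) - 20 ≡ 15. → (1, 15)
4P: (1, 15) + (5, 13). λ = (13 - 15)/(5 - 1) ≡ 35/4 mod 37. 4⁻¹ ≡ 28 (mod 37), so λ ≡ 18.
  x = λ² - 1 - 5 = 324 - 6 ≡ 22; y = λ·(1 - 22) - 15 ≡ 14. → (22, 14)
5P: (22, 14) + (5, 13). λ = (13 - 14)/(5 - 22) ≡ 36/20 mod 37. 20⁻¹ ≡ 13 (mod 37), so λ ≡ 24.
  x = λ² - 22 - 5 = 576 - 27 ≡ 31; y = λ·(22 - 31) - 14 ≡ 29. → (31, 29)
6P: (31, 29) + (5, 13). λ = (13 - 29)/(5 - 31) ≡ 21/11 mod 37. 11⁻¹ ≡ 27 (mod 37), so λ ≡ 12.
  x = λ² - 31 - 5 = 144 - 36 ≡ 34; y = λ·(31 - 34) - 29 ≡ 9. → (34, 9)

(34, 9)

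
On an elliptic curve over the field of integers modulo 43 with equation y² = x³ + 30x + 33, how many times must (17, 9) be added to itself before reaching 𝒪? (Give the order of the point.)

2P: tangent at (17, 9): λ = (3·17² + 30)/(2·9) ≡ 37/18. 18⁻¹ ≡ 12 (mod 43) since 18·12 = 216 ≡ 1, so λ ≡ 37·12 ≡ 14.
  x = λ² - 17 - 17 = 196 - 34 ≡ 33; y = λ·(17 - 33) - 9 ≡ 25. → (33, 25)
3P: (33, 25) + (17, 9). λ = (9 - 25)/(17 - 33) ≡ 27/27 mod 43. 27⁻¹ ≡ 8 (mod 43), so λ ≡ 1.
  x = λ² - 33 - 17 = 1 - 50 ≡ 37; y = λ·(33 - 37) - 25 ≡ 14. → (37, 14)
4P: (37, 14) + (17, 9). λ = (9 - 14)/(17 - 37) ≡ 38/23 mod 43. 23⁻¹ ≡ 15 (mod 43), so λ ≡ 11.
  x = λ² - 37 - 17 = 121 - 54 ≡ 24; y = λ·(37 - 24) - 14 ≡ 0. → (24, 0)
5P: (24, 0) + (17, 9). λ = (9 - 0)/(17 - 24) ≡ 9/36 mod 43. 36⁻¹ ≡ 6 (mod 43) since 36·6 = 216 ≡ 1, so λ ≡ 11.
  x = λ² - 24 - 17 = 121 - 41 ≡ 37; y = λ·(24 - 37) - 0 ≡ 29. → (37, 29)
6P: (37, 29) + (17, 9). λ = (9 - 29)/(17 - 37) ≡ 23/23 mod 43. 23⁻¹ ≡ 15 (mod 43) since 23·15 = 345 ≡ 1, so λ ≡ 1.
  x = λ² - 37 - 17 = 1 - 54 ≡ 33; y = λ·(37 - 33) - 29 ≡ 18. → (33, 18)
7P: (33, 18) + (17, 9). λ = (9 - 18)/(17 - 33) ≡ 34/27 mod 43. 27⁻¹ ≡ 8 (mod 43), so λ ≡ 14.
  x = λ² - 33 - 17 = 196 - 50 ≡ 17; y = λ·(33 - 17) - 18 ≡ 34. → (17, 34)
8P: (17, 34) + (17, 9): same x and y₁ ≡ -y₂, so the sum is 𝒪.
8P = 𝒪, so the order is 8.

8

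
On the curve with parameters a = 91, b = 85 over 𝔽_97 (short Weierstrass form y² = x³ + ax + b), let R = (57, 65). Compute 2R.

tangent at (57, 65): λ = (3·57² + 91)/(2·65) ≡ 41/33. 33⁻¹ ≡ 50 (mod 97), so λ ≡ 41·50 ≡ 13.
  x = λ² - 57 - 57 = 169 - 114 ≡ 55; y = λ·(57 - 55) - 65 ≡ 58. → (55, 58)

(55, 58)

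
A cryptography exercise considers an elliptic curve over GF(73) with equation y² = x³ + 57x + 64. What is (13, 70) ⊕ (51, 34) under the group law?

(1, 7)

(13, 70) + (51, 34). λ = (34 - 70)/(51 - 13) ≡ 37/38 mod 73. 38⁻¹ ≡ 25 (mod 73), so λ ≡ 49.
  x = λ² - 13 - 51 = 2401 - 64 ≡ 1; y = λ·(13 - 1) - 70 ≡ 7. → (1, 7)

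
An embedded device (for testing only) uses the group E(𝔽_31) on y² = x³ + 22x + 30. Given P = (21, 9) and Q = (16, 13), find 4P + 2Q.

(16, 13)

First 4P:
Double-and-add on 4 = (100)₂. Start with P = (21, 9) for the leading 1-bit.
double: tangent at (21, 9): λ = (3·21² + 22)/(2·9) ≡ 12/18. 18⁻¹ ≡ 19 (mod 31) since 18·19 = 342 ≡ 1, so λ ≡ 12·19 ≡ 11.
  x = λ² - 21 - 21 = 121 - 42 ≡ 17; y = λ·(21 - 17) - 9 ≡ 4. → (17, 4)
double: tangent at (17, 4): λ = (3·17² + 22)/(2·4) ≡ 21/8. 8⁻¹ ≡ 4 (mod 31), so λ ≡ 21·4 ≡ 22.
  x = λ² - 17 - 17 = 484 - 34 ≡ 16; y = λ·(17 - 16) - 4 ≡ 18. → (16, 18)
4P = (16, 18).
Next 2Q:
Repeated addition: build up to 2Q.
2Q: tangent at (16, 13): λ = (3·16² + 22)/(2·13) ≡ 15/26. 26⁻¹ ≡ 6 (mod 31) since 26·6 = 156 ≡ 1, so λ ≡ 15·6 ≡ 28.
  x = λ² - 16 - 16 = 784 - 32 ≡ 8; y = λ·(16 - 8) - 13 ≡ 25. → (8, 25)
2Q = (8, 25).
Finally 4P + 2Q:
(16, 18) + (8, 25). λ = (25 - 18)/(8 - 16) ≡ 7/23 mod 31. 23⁻¹ ≡ 27 (mod 31) since 23·27 = 621 ≡ 1, so λ ≡ 3.
  x = λ² - 16 - 8 = 9 - 24 ≡ 16; y = λ·(16 - 16) - 18 ≡ 13. → (16, 13)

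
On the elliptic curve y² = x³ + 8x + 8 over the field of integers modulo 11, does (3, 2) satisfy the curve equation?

y² = 2² ≡ 4; x³ + 8x + 8 = 59 ≡ 4 (mod 11). 4 = 4.

yes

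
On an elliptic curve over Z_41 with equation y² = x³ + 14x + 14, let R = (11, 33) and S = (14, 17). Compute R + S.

(8, 33)

(11, 33) + (14, 17). λ = (17 - 33)/(14 - 11) ≡ 25/3 mod 41. 3⁻¹ ≡ 14 (mod 41), so λ ≡ 22.
  x = λ² - 11 - 14 = 484 - 25 ≡ 8; y = λ·(11 - 8) - 33 ≡ 33. → (8, 33)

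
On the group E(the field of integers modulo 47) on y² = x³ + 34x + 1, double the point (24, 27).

tangent at (24, 27): λ = (3·24² + 34)/(2·27) ≡ 23/7. 7⁻¹ ≡ 27 (mod 47), so λ ≡ 23·27 ≡ 10.
  x = λ² - 24 - 24 = 100 - 48 ≡ 5; y = λ·(24 - 5) - 27 ≡ 22. → (5, 22)

(5, 22)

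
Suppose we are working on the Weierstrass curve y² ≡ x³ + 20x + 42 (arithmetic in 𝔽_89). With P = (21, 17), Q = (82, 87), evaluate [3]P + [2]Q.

First 3P:
Repeated addition: build up to 3P.
2P: tangent at (21, 17): λ = (3·21² + 20)/(2·17) ≡ 8/34. 34⁻¹ ≡ 55 (mod 89) since 34·55 = 1870 ≡ 1, so λ ≡ 8·55 ≡ 84.
  x = λ² - 21 - 21 = 7056 - 42 ≡ 72; y = λ·(21 - 72) - 17 ≡ 60. → (72, 60)
3P: (72, 60) + (21, 17). λ = (17 - 60)/(21 - 72) ≡ 46/38 mod 89. 38⁻¹ ≡ 82 (mod 89), so λ ≡ 34.
  x = λ² - 72 - 21 = 1156 - 93 ≡ 84; y = λ·(72 - 84) - 60 ≡ 66. → (84, 66)
3P = (84, 66).
Next 2Q:
Repeated addition: build up to 2Q.
2Q: tangent at (82, 87): λ = (3·82² + 20)/(2·87) ≡ 78/85. 85⁻¹ ≡ 22 (mod 89) since 85·22 = 1870 ≡ 1, so λ ≡ 78·22 ≡ 25.
  x = λ² - 82 - 82 = 625 - 164 ≡ 16; y = λ·(82 - 16) - 87 ≡ 50. → (16, 50)
2Q = (16, 50).
Finally 3P + 2Q:
(84, 66) + (16, 50). λ = (50 - 66)/(16 - 84) ≡ 73/21 mod 89. 21⁻¹ ≡ 17 (mod 89) since 21·17 = 357 ≡ 1, so λ ≡ 84.
  x = λ² - 84 - 16 = 7056 - 100 ≡ 14; y = λ·(84 - 14) - 66 ≡ 29. → (14, 29)

(14, 29)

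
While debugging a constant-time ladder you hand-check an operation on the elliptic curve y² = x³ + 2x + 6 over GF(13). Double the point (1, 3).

tangent at (1, 3): λ = (3·1² + 2)/(2·3) ≡ 5/6. 6⁻¹ ≡ 11 (mod 13), so λ ≡ 5·11 ≡ 3.
  x = λ² - 1 - 1 = 9 - 2 ≡ 7; y = λ·(1 - 7) - 3 ≡ 5. → (7, 5)

(7, 5)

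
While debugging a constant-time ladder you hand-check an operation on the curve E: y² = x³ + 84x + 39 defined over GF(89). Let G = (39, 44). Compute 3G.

(0, 22)

Repeated addition: build up to 3G.
2G: tangent at (39, 44): λ = (3·39² + 84)/(2·44) ≡ 19/88. 88⁻¹ ≡ 88 (mod 89) since 88·88 = 7744 ≡ 1, so λ ≡ 19·88 ≡ 70.
  x = λ² - 39 - 39 = 4900 - 78 ≡ 16; y = λ·(39 - 16) - 44 ≡ 53. → (16, 53)
3G: (16, 53) + (39, 44). λ = (44 - 53)/(39 - 16) ≡ 80/23 mod 89. 23⁻¹ ≡ 31 (mod 89) since 23·31 = 713 ≡ 1, so λ ≡ 77.
  x = λ² - 16 - 39 = 5929 - 55 ≡ 0; y = λ·(16 - 0) - 53 ≡ 22. → (0, 22)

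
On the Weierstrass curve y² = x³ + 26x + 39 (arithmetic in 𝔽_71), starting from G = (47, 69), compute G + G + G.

Repeated addition: build up to 3G.
2G: tangent at (47, 69): λ = (3·47² + 26)/(2·69) ≡ 50/67. 67⁻¹ ≡ 53 (mod 71) since 67·53 = 3551 ≡ 1, so λ ≡ 50·53 ≡ 23.
  x = λ² - 47 - 47 = 529 - 94 ≡ 9; y = λ·(47 - 9) - 69 ≡ 24. → (9, 24)
3G: (9, 24) + (47, 69). λ = (69 - 24)/(47 - 9) ≡ 45/38 mod 71. 38⁻¹ ≡ 43 (mod 71) since 38·43 = 1634 ≡ 1, so λ ≡ 18.
  x = λ² - 9 - 47 = 324 - 56 ≡ 55; y = λ·(9 - 55) - 24 ≡ 0. → (55, 0)

(55, 0)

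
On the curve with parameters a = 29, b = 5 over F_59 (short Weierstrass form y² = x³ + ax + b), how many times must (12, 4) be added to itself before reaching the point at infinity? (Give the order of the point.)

2P: tangent at (12, 4): λ = (3·12² + 29)/(2·4) ≡ 48/8. 8⁻¹ ≡ 37 (mod 59), so λ ≡ 48·37 ≡ 6.
  x = λ² - 12 - 12 = 36 - 24 ≡ 12; y = λ·(12 - 12) - 4 ≡ 55. → (12, 55)
3P: (12, 55) + (12, 4): same x and y₁ ≡ -y₂, so the sum is the point at infinity.
3P = the point at infinity, so the order is 3.

3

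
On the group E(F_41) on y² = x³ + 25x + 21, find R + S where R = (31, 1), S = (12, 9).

(31, 40)

(31, 1) + (12, 9). λ = (9 - 1)/(12 - 31) ≡ 8/22 mod 41. 22⁻¹ ≡ 28 (mod 41), so λ ≡ 19.
  x = λ² - 31 - 12 = 361 - 43 ≡ 31; y = λ·(31 - 31) - 1 ≡ 40. → (31, 40)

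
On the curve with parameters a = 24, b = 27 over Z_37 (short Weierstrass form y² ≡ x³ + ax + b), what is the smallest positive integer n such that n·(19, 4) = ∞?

9

2P: tangent at (19, 4): λ = (3·19² + 24)/(2·4) ≡ 34/8. 8⁻¹ ≡ 14 (mod 37), so λ ≡ 34·14 ≡ 32.
  x = λ² - 19 - 19 = 1024 - 38 ≡ 24; y = λ·(19 - 24) - 4 ≡ 21. → (24, 21)
3P: (24, 21) + (19, 4). λ = (4 - 21)/(19 - 24) ≡ 20/32 mod 37. 32⁻¹ ≡ 22 (mod 37) since 32·22 = 704 ≡ 1, so λ ≡ 33.
  x = λ² - 24 - 19 = 1089 - 43 ≡ 10; y = λ·(24 - 10) - 21 ≡ 34. → (10, 34)
4P: (10, 34) + (19, 4). λ = (4 - 34)/(19 - 10) ≡ 7/9 mod 37. 9⁻¹ ≡ 33 (mod 37), so λ ≡ 9.
  x = λ² - 10 - 19 = 81 - 29 ≡ 15; y = λ·(10 - 15) - 34 ≡ 32. → (15, 32)
5P: (15, 32) + (19, 4). λ = (4 - 32)/(19 - 15) ≡ 9/4 mod 37. 4⁻¹ ≡ 28 (mod 37), so λ ≡ 30.
  x = λ² - 15 - 19 = 900 - 34 ≡ 15; y = λ·(15 - 15) - 32 ≡ 5. → (15, 5)
6P: (15, 5) + (19, 4). λ = (4 - 5)/(19 - 15) ≡ 36/4 mod 37. 4⁻¹ ≡ 28 (mod 37), so λ ≡ 9.
  x = λ² - 15 - 19 = 81 - 34 ≡ 10; y = λ·(15 - 10) - 5 ≡ 3. → (10, 3)
7P: (10, 3) + (19, 4). λ = (4 - 3)/(19 - 10) ≡ 1/9 mod 37. 9⁻¹ ≡ 33 (mod 37) since 9·33 = 297 ≡ 1, so λ ≡ 33.
  x = λ² - 10 - 19 = 1089 - 29 ≡ 24; y = λ·(10 - 24) - 3 ≡ 16. → (24, 16)
8P: (24, 16) + (19, 4). λ = (4 - 16)/(19 - 24) ≡ 25/32 mod 37. 32⁻¹ ≡ 22 (mod 37), so λ ≡ 32.
  x = λ² - 24 - 19 = 1024 - 43 ≡ 19; y = λ·(24 - 19) - 16 ≡ 33. → (19, 33)
9P: (19, 33) + (19, 4): same x and y₁ ≡ -y₂, so the sum is ∞.
9P = ∞, so the order is 9.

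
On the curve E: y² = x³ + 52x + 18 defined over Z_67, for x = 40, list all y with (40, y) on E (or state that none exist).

6, 61

x³ + 52x + 18 = 66098 ≡ 36 (mod 67).
Square roots of 36 mod 67: 6 and 61 (since 6² = 36 ≡ 36).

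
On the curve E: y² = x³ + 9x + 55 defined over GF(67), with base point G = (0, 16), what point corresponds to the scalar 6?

Double-and-add on 6 = (110)₂. Start with G = (0, 16) for the leading 1-bit.
double: tangent at (0, 16): λ = (3·0² + 9)/(2·16) ≡ 9/32. 32⁻¹ ≡ 44 (mod 67) since 32·44 = 1408 ≡ 1, so λ ≡ 9·44 ≡ 61.
  x = λ² - 0 - 0 = 3721 - 0 ≡ 36; y = λ·(0 - 36) - 16 ≡ 66. → (36, 66)
add G: (36, 66) + (0, 16). λ = (16 - 66)/(0 - 36) ≡ 17/31 mod 67. 31⁻¹ ≡ 13 (mod 67), so λ ≡ 20.
  x = λ² - 36 - 0 = 400 - 36 ≡ 29; y = λ·(36 - 29) - 66 ≡ 7. → (29, 7)
double: tangent at (29, 7): λ = (3·29² + 9)/(2·7) ≡ 53/14. 14⁻¹ ≡ 24 (mod 67) since 14·24 = 336 ≡ 1, so λ ≡ 53·24 ≡ 66.
  x = λ² - 29 - 29 = 4356 - 58 ≡ 10; y = λ·(29 - 10) - 7 ≡ 41. → (10, 41)

(10, 41)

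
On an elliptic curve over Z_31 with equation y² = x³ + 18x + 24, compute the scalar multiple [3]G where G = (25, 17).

(22, 30)

Repeated addition: build up to 3G.
2G: tangent at (25, 17): λ = (3·25² + 18)/(2·17) ≡ 2/3. 3⁻¹ ≡ 21 (mod 31) since 3·21 = 63 ≡ 1, so λ ≡ 2·21 ≡ 11.
  x = λ² - 25 - 25 = 121 - 50 ≡ 9; y = λ·(25 - 9) - 17 ≡ 4. → (9, 4)
3G: (9, 4) + (25, 17). λ = (17 - 4)/(25 - 9) ≡ 13/16 mod 31. 16⁻¹ ≡ 2 (mod 31), so λ ≡ 26.
  x = λ² - 9 - 25 = 676 - 34 ≡ 22; y = λ·(9 - 22) - 4 ≡ 30. → (22, 30)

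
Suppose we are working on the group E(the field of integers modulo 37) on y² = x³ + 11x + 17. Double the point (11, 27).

(18, 4)

tangent at (11, 27): λ = (3·11² + 11)/(2·27) ≡ 4/17. 17⁻¹ ≡ 24 (mod 37), so λ ≡ 4·24 ≡ 22.
  x = λ² - 11 - 11 = 484 - 22 ≡ 18; y = λ·(11 - 18) - 27 ≡ 4. → (18, 4)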